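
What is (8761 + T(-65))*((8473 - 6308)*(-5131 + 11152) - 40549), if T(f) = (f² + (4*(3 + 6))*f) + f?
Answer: 137499206196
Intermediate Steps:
T(f) = f² + 37*f (T(f) = (f² + (4*9)*f) + f = (f² + 36*f) + f = f² + 37*f)
(8761 + T(-65))*((8473 - 6308)*(-5131 + 11152) - 40549) = (8761 - 65*(37 - 65))*((8473 - 6308)*(-5131 + 11152) - 40549) = (8761 - 65*(-28))*(2165*6021 - 40549) = (8761 + 1820)*(13035465 - 40549) = 10581*12994916 = 137499206196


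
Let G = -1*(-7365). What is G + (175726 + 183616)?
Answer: 366707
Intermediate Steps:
G = 7365
G + (175726 + 183616) = 7365 + (175726 + 183616) = 7365 + 359342 = 366707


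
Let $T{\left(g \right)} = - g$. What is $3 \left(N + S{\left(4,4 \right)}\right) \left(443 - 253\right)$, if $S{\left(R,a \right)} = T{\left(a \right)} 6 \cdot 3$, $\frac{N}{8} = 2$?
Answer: $-31920$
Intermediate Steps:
$N = 16$ ($N = 8 \cdot 2 = 16$)
$S{\left(R,a \right)} = - 18 a$ ($S{\left(R,a \right)} = - a 6 \cdot 3 = - 6 a 3 = - 18 a$)
$3 \left(N + S{\left(4,4 \right)}\right) \left(443 - 253\right) = 3 \left(16 - 72\right) \left(443 - 253\right) = 3 \left(16 - 72\right) 190 = 3 \left(-56\right) 190 = \left(-168\right) 190 = -31920$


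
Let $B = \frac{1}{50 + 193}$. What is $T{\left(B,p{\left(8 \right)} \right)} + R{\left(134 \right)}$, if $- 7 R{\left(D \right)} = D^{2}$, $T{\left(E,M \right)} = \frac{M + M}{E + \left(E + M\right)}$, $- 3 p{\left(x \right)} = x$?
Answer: $- \frac{5795252}{2261} \approx -2563.1$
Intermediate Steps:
$p{\left(x \right)} = - \frac{x}{3}$
$B = \frac{1}{243} \approx 0.0041152$
$T{\left(E,M \right)} = \frac{2 M}{M + 2 E}$
$R{\left(D \right)} = - \frac{D^{2}}{7}$
$T{\left(B,p{\left(8 \right)} \right)} + R{\left(134 \right)} = \frac{2 \left(\left(- \frac{1}{3}\right) 8\right)}{\left(- \frac{1}{3}\right) 8 + 2 \cdot \frac{1}{243}} - \frac{134^{2}}{7} = 2 \left(- \frac{8}{3}\right) \frac{1}{- \frac{8}{3} + \frac{2}{243}} - \frac{17956}{7} = 2 \left(- \frac{8}{3}\right) \frac{1}{- \frac{646}{243}} - \frac{17956}{7} = 2 \left(- \frac{8}{3}\right) \left(- \frac{243}{646}\right) - \frac{17956}{7} = \frac{648}{323} - \frac{17956}{7} = - \frac{5795252}{2261}$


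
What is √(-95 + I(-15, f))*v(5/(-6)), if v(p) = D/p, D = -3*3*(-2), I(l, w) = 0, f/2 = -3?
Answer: -108*I*√95/5 ≈ -210.53*I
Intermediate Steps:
f = -6 (f = 2*(-3) = -6)
D = 18 (D = -9*(-2) = 18)
v(p) = 18/p
√(-95 + I(-15, f))*v(5/(-6)) = √(-95 + 0)*(18/((5/(-6)))) = √(-95)*(18/((5*(-⅙)))) = (I*√95)*(18/(-⅚)) = (I*√95)*(18*(-6/5)) = (I*√95)*(-108/5) = -108*I*√95/5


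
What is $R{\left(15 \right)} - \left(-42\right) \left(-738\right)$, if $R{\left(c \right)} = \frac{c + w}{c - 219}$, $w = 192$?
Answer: $- \frac{2107797}{68} \approx -30997.0$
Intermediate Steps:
$R{\left(c \right)} = \frac{192 + c}{-219 + c}$ ($R{\left(c \right)} = \frac{c + 192}{c - 219} = \frac{192 + c}{-219 + c}$)
$R{\left(15 \right)} - \left(-42\right) \left(-738\right) = \frac{192 + 15}{-219 + 15} - \left(-42\right) \left(-738\right) = \frac{1}{-204} \cdot 207 - 30996 = \left(- \frac{1}{204}\right) 207 - 30996 = - \frac{69}{68} - 30996 = - \frac{2107797}{68}$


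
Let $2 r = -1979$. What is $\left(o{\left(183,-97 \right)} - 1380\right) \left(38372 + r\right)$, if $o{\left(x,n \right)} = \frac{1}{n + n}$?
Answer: $- \frac{20016160565}{388} \approx -5.1588 \cdot 10^{7}$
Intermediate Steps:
$r = - \frac{1979}{2}$ ($r = \frac{1}{2} \left(-1979\right) = - \frac{1979}{2} \approx -989.5$)
$o{\left(x,n \right)} = \frac{1}{2 n}$
$\left(o{\left(183,-97 \right)} - 1380\right) \left(38372 + r\right) = \left(\frac{1}{2 \left(-97\right)} - 1380\right) \left(38372 - \frac{1979}{2}\right) = \left(\frac{1}{2} \left(- \frac{1}{97}\right) - 1380\right) \frac{74765}{2} = \left(- \frac{1}{194} - 1380\right) \frac{74765}{2} = \left(- \frac{267721}{194}\right) \frac{74765}{2} = - \frac{20016160565}{388}$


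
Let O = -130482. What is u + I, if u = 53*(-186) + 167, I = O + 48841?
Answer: -91332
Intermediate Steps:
I = -81641 (I = -130482 + 48841 = -81641)
u = -9691 (u = -9858 + 167 = -9691)
u + I = -9691 - 81641 = -91332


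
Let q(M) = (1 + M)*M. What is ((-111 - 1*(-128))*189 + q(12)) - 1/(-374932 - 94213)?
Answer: 1580549506/469145 ≈ 3369.0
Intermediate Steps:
q(M) = M*(1 + M)
((-111 - 1*(-128))*189 + q(12)) - 1/(-374932 - 94213) = ((-111 - 1*(-128))*189 + 12*(1 + 12)) - 1/(-374932 - 94213) = ((-111 + 128)*189 + 12*13) - 1/(-469145) = (17*189 + 156) - 1*(-1/469145) = (3213 + 156) + 1/469145 = 3369 + 1/469145 = 1580549506/469145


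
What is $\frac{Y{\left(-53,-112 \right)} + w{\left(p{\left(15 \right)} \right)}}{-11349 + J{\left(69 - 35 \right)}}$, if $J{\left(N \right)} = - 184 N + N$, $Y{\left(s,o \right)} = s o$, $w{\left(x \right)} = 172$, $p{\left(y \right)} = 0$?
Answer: $- \frac{2036}{5857} \approx -0.34762$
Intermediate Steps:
$Y{\left(s,o \right)} = o s$
$J{\left(N \right)} = - 183 N$
$\frac{Y{\left(-53,-112 \right)} + w{\left(p{\left(15 \right)} \right)}}{-11349 + J{\left(69 - 35 \right)}} = \frac{\left(-112\right) \left(-53\right) + 172}{-11349 - 183 \left(69 - 35\right)} = \frac{5936 + 172}{-11349 - 6222} = \frac{6108}{-11349 - 6222} = \frac{6108}{-17571} = 6108 \left(- \frac{1}{17571}\right) = - \frac{2036}{5857}$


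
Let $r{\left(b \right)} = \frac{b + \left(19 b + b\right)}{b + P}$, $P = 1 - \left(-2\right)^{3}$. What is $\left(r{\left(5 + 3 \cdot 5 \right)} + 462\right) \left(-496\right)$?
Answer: $- \frac{6853728}{29} \approx -2.3634 \cdot 10^{5}$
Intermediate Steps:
$P = 9$ ($P = 1 - -8 = 1 + 8 = 9$)
$r{\left(b \right)} = \frac{21 b}{9 + b}$ ($r{\left(b \right)} = \frac{b + \left(19 b + b\right)}{b + 9} = \frac{b + 20 b}{9 + b} = \frac{21 b}{9 + b}$)
$\left(r{\left(5 + 3 \cdot 5 \right)} + 462\right) \left(-496\right) = \left(\frac{21 \left(5 + 3 \cdot 5\right)}{9 + \left(5 + 3 \cdot 5\right)} + 462\right) \left(-496\right) = \left(\frac{21 \left(5 + 15\right)}{9 + \left(5 + 15\right)} + 462\right) \left(-496\right) = \left(21 \cdot 20 \frac{1}{9 + 20} + 462\right) \left(-496\right) = \left(21 \cdot 20 \cdot \frac{1}{29} + 462\right) \left(-496\right) = \left(\frac{420}{29} + 462\right) \left(-496\right) = \frac{13818}{29} \left(-496\right) = - \frac{6853728}{29}$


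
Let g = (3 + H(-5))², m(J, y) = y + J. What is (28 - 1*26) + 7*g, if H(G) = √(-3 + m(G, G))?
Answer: -26 + 42*I*√13 ≈ -26.0 + 151.43*I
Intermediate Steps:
m(J, y) = J + y
H(G) = √(-3 + 2*G) (H(G) = √(-3 + (G + G)) = √(-3 + 2*G))
g = (3 + I*√13)² (g = (3 + √(-3 + 2*(-5)))² = (3 + √(-3 - 10))² = (3 + √(-13))² = (3 + I*√13)² ≈ -4.0 + 21.633*I)
(28 - 1*26) + 7*g = (28 - 1*26) + 7*(3 + I*√13)² = (28 - 26) + 7*(3 + I*√13)² = 2 + 7*(3 + I*√13)²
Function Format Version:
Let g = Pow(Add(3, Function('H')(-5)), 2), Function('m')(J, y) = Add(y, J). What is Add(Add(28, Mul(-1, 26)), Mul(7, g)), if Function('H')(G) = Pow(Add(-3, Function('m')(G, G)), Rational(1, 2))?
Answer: Add(-26, Mul(42, I, Pow(13, Rational(1, 2)))) ≈ Add(-26.000, Mul(151.43, I))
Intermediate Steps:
Function('m')(J, y) = Add(J, y)
Function('H')(G) = Pow(Add(-3, Mul(2, G)), Rational(1, 2)) (Function('H')(G) = Pow(Add(-3, Add(G, G)), Rational(1, 2)) = Pow(Add(-3, Mul(2, G)), Rational(1, 2)))
g = Pow(Add(3, Mul(I, Pow(13, Rational(1, 2)))), 2) (g = Pow(Add(3, Pow(Add(-3, Mul(2, -5)), Rational(1, 2))), 2) = Pow(Add(3, Pow(Add(-3, -10), Rational(1, 2))), 2) = Pow(Add(3, Pow(-13, Rational(1, 2))), 2) = Pow(Add(3, Mul(I, Pow(13, Rational(1, 2)))), 2) ≈ Add(-4.0000, Mul(21.633, I)))
Add(Add(28, Mul(-1, 26)), Mul(7, g)) = Add(Add(28, Mul(-1, 26)), Mul(7, Pow(Add(3, Mul(I, Pow(13, Rational(1, 2)))), 2))) = Add(Add(28, -26), Mul(7, Pow(Add(3, Mul(I, Pow(13, Rational(1, 2)))), 2))) = Add(2, Mul(7, Pow(Add(3, Mul(I, Pow(13, Rational(1, 2)))), 2)))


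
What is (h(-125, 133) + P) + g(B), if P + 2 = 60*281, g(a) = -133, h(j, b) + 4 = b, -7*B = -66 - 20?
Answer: 16854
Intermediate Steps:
B = 86/7 (B = -(-66 - 20)/7 = -⅐*(-86) = 86/7 ≈ 12.286)
h(j, b) = -4 + b
P = 16858 (P = -2 + 60*281 = -2 + 16860 = 16858)
(h(-125, 133) + P) + g(B) = ((-4 + 133) + 16858) - 133 = (129 + 16858) - 133 = 16987 - 133 = 16854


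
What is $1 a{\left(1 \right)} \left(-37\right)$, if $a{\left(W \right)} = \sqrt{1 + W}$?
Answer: $- 37 \sqrt{2} \approx -52.326$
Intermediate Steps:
$1 a{\left(1 \right)} \left(-37\right) = 1 \sqrt{1 + 1} \left(-37\right) = 1 \sqrt{2} \left(-37\right) = \sqrt{2} \left(-37\right) = - 37 \sqrt{2}$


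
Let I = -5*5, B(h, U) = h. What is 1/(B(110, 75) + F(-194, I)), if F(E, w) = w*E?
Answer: 1/4960 ≈ 0.00020161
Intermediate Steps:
I = -25
F(E, w) = E*w
1/(B(110, 75) + F(-194, I)) = 1/(110 - 194*(-25)) = 1/(110 + 4850) = 1/4960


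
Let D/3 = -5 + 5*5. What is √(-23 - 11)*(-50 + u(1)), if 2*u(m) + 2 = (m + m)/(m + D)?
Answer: -3110*I*√34/61 ≈ -297.28*I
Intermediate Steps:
D = 60 (D = 3*(-5 + 5*5) = 3*(-5 + 25) = 3*20 = 60)
u(m) = -1 + m/(60 + m) (u(m) = -1 + ((m + m)/(m + 60))/2 = -1 + ((2*m)/(60 + m))/2 = -1 + (2*m/(60 + m))/2 = -1 + m/(60 + m))
√(-23 - 11)*(-50 + u(1)) = √(-23 - 11)*(-50 - 60/(60 + 1)) = √(-34)*(-50 - 60/61) = (I*√34)*(-50 - 60*1/61) = (I*√34)*(-50 - 60/61) = (I*√34)*(-3110/61) = -3110*I*√34/61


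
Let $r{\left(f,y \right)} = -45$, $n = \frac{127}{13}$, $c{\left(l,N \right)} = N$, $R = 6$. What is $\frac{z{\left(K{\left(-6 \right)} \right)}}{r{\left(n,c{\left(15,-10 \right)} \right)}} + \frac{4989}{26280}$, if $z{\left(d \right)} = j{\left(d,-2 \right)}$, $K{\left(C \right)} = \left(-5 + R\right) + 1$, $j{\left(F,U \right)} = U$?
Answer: $\frac{6157}{26280} \approx 0.23428$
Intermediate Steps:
$n = \frac{127}{13}$ ($n = 127 \cdot \frac{1}{13} = \frac{127}{13} \approx 9.7692$)
$K{\left(C \right)} = 2$ ($K{\left(C \right)} = \left(-5 + 6\right) + 1 = 1 + 1 = 2$)
$z{\left(d \right)} = -2$
$\frac{z{\left(K{\left(-6 \right)} \right)}}{r{\left(n,c{\left(15,-10 \right)} \right)}} + \frac{4989}{26280} = - \frac{2}{-45} + \frac{4989}{26280} = \left(-2\right) \left(- \frac{1}{45}\right) + 4989 \cdot \frac{1}{26280} = \frac{2}{45} + \frac{1663}{8760} = \frac{6157}{26280}$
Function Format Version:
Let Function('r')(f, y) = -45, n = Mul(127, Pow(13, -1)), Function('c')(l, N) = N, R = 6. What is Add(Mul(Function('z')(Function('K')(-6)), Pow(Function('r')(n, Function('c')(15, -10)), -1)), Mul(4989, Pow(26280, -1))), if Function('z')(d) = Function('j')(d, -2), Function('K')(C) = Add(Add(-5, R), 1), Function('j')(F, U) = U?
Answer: Rational(6157, 26280) ≈ 0.23428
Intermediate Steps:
n = Rational(127, 13) (n = Mul(127, Rational(1, 13)) = Rational(127, 13) ≈ 9.7692)
Function('K')(C) = 2 (Function('K')(C) = Add(Add(-5, 6), 1) = Add(1, 1) = 2)
Function('z')(d) = -2
Add(Mul(Function('z')(Function('K')(-6)), Pow(Function('r')(n, Function('c')(15, -10)), -1)), Mul(4989, Pow(26280, -1))) = Add(Mul(-2, Pow(-45, -1)), Mul(4989, Pow(26280, -1))) = Add(Mul(-2, Rational(-1, 45)), Mul(4989, Rational(1, 26280))) = Add(Rational(2, 45), Rational(1663, 8760)) = Rational(6157, 26280)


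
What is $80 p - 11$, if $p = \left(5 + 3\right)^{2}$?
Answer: $5109$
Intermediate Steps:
$p = 64$ ($p = 8^{2} = 64$)
$80 p - 11 = 80 \cdot 64 - 11 = 5120 - 11 = 5109$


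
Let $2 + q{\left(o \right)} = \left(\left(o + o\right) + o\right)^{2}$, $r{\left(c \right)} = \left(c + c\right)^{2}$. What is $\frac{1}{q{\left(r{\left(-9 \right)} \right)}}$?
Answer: $\frac{1}{944782} \approx 1.0584 \cdot 10^{-6}$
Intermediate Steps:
$r{\left(c \right)} = 4 c^{2}$ ($r{\left(c \right)} = \left(2 c\right)^{2} = 4 c^{2}$)
$q{\left(o \right)} = -2 + 9 o^{2}$ ($q{\left(o \right)} = -2 + \left(\left(o + o\right) + o\right)^{2} = -2 + \left(2 o + o\right)^{2} = -2 + \left(3 o\right)^{2} = -2 + 9 o^{2}$)
$\frac{1}{q{\left(r{\left(-9 \right)} \right)}} = \frac{1}{-2 + 9 \left(4 \left(-9\right)^{2}\right)^{2}} = \frac{1}{-2 + 9 \left(4 \cdot 81\right)^{2}} = \frac{1}{-2 + 9 \cdot 324^{2}} = \frac{1}{-2 + 9 \cdot 104976} = \frac{1}{-2 + 944784} = \frac{1}{944782}$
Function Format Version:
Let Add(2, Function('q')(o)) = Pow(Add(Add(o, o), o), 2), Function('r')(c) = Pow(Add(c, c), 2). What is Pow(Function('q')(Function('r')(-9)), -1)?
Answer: Rational(1, 944782) ≈ 1.0584e-6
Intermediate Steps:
Function('r')(c) = Mul(4, Pow(c, 2)) (Function('r')(c) = Pow(Mul(2, c), 2) = Mul(4, Pow(c, 2)))
Function('q')(o) = Add(-2, Mul(9, Pow(o, 2))) (Function('q')(o) = Add(-2, Pow(Add(Add(o, o), o), 2)) = Add(-2, Pow(Add(Mul(2, o), o), 2)) = Add(-2, Pow(Mul(3, o), 2)) = Add(-2, Mul(9, Pow(o, 2))))
Pow(Function('q')(Function('r')(-9)), -1) = Pow(Add(-2, Mul(9, Pow(Mul(4, Pow(-9, 2)), 2))), -1) = Pow(Add(-2, Mul(9, Pow(Mul(4, 81), 2))), -1) = Pow(Add(-2, Mul(9, Pow(324, 2))), -1) = Pow(Add(-2, Mul(9, 104976)), -1) = Pow(Add(-2, 944784), -1) = Pow(944782, -1) = Rational(1, 944782)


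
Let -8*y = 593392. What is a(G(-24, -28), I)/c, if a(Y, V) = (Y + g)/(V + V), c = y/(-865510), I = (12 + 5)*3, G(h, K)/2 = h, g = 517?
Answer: 202962095/3782874 ≈ 53.653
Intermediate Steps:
y = -74174 (y = -⅛*593392 = -74174)
G(h, K) = 2*h
I = 51 (I = 17*3 = 51)
c = 37087/432755 (c = -74174/(-865510) = -74174*(-1/865510) = 37087/432755 ≈ 0.085700)
a(Y, V) = (517 + Y)/(2*V) (a(Y, V) = (Y + 517)/(V + V) = (517 + Y)/((2*V)) = (517 + Y)*(1/(2*V)) = (517 + Y)/(2*V))
a(G(-24, -28), I)/c = ((½)*(517 + 2*(-24))/51)/(37087/432755) = ((½)*(1/51)*(517 - 48))*(432755/37087) = ((½)*(1/51)*469)*(432755/37087) = (469/102)*(432755/37087) = 202962095/3782874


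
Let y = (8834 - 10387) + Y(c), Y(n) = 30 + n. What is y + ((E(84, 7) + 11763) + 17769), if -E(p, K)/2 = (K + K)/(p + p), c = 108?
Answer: 168701/6 ≈ 28117.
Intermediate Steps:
E(p, K) = -2*K/p (E(p, K) = -2*(K + K)/(p + p) = -2*2*K/(2*p) = -2*2*K*1/(2*p) = -2*K/p)
y = -1415 (y = (8834 - 10387) + (30 + 108) = -1553 + 138 = -1415)
y + ((E(84, 7) + 11763) + 17769) = -1415 + ((-2*7/84 + 11763) + 17769) = -1415 + ((-2*7*1/84 + 11763) + 17769) = -1415 + ((-⅙ + 11763) + 17769) = -1415 + (70577/6 + 17769) = -1415 + 177191/6 = 168701/6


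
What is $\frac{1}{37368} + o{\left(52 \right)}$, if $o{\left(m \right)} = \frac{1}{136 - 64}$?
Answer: $\frac{65}{4671} \approx 0.013916$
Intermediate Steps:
$o{\left(m \right)} = \frac{1}{72}$
$\frac{1}{37368} + o{\left(52 \right)} = \frac{1}{37368} + \frac{1}{72} = \frac{65}{4671}$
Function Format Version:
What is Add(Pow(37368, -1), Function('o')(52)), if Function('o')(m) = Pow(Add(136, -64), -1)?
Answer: Rational(65, 4671) ≈ 0.013916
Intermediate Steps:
Function('o')(m) = Rational(1, 72) (Function('o')(m) = Pow(72, -1) = Rational(1, 72))
Add(Pow(37368, -1), Function('o')(52)) = Add(Pow(37368, -1), Rational(1, 72)) = Add(Rational(1, 37368), Rational(1, 72)) = Rational(65, 4671)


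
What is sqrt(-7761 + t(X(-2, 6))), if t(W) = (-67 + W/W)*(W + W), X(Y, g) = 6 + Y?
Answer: 3*I*sqrt(921) ≈ 91.044*I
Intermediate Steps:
t(W) = -132*W (t(W) = (-67 + 1)*(2*W) = -132*W)
sqrt(-7761 + t(X(-2, 6))) = sqrt(-7761 - 132*(6 - 2)) = sqrt(-7761 - 132*4) = sqrt(-7761 - 528) = sqrt(-8289) = 3*I*sqrt(921)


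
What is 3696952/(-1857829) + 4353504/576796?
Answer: 1488919714256/267897083971 ≈ 5.5578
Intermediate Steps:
3696952/(-1857829) + 4353504/576796 = 3696952*(-1/1857829) + 4353504*(1/576796) = -3696952/1857829 + 1088376/144199 = 1488919714256/267897083971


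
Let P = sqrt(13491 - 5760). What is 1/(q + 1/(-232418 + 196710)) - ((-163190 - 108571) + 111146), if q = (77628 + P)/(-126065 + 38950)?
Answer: 64956714960441663256625/404427785699306323 + 17538467686320*sqrt(859)/404427785699306323 ≈ 1.6061e+5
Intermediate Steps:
P = 3*sqrt(859) (P = sqrt(7731) = 3*sqrt(859) ≈ 87.926)
q = -77628/87115 - 3*sqrt(859)/87115 (q = (77628 + 3*sqrt(859))/(-126065 + 38950) = (77628 + 3*sqrt(859))/(-87115) = (77628 + 3*sqrt(859))*(-1/87115) = -77628/87115 - 3*sqrt(859)/87115 ≈ -0.89211)
1/(q + 1/(-232418 + 196710)) - ((-163190 - 108571) + 111146) = 1/((-77628/87115 - 3*sqrt(859)/87115) + 1/(-232418 + 196710)) - ((-163190 - 108571) + 111146) = 1/((-77628/87115 - 3*sqrt(859)/87115) + 1/(-35708)) - (-271761 + 111146) = 1/((-77628/87115 - 3*sqrt(859)/87115) - 1/35708) - 1*(-160615) = 1/(-2772027739/3110702420 - 3*sqrt(859)/87115) + 160615 = 160615 + 1/(-2772027739/3110702420 - 3*sqrt(859)/87115)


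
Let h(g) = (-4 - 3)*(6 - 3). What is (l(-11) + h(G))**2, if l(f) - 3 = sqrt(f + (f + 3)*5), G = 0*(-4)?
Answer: (18 - I*sqrt(51))**2 ≈ 273.0 - 257.09*I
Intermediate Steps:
G = 0
h(g) = -21 (h(g) = -7*3 = -21)
l(f) = 3 + sqrt(15 + 6*f) (l(f) = 3 + sqrt(f + (f + 3)*5) = 3 + sqrt(f + (3 + f)*5) = 3 + sqrt(f + (15 + 5*f)) = 3 + sqrt(15 + 6*f))
(l(-11) + h(G))**2 = ((3 + sqrt(15 + 6*(-11))) - 21)**2 = ((3 + sqrt(15 - 66)) - 21)**2 = ((3 + sqrt(-51)) - 21)**2 = ((3 + I*sqrt(51)) - 21)**2 = (-18 + I*sqrt(51))**2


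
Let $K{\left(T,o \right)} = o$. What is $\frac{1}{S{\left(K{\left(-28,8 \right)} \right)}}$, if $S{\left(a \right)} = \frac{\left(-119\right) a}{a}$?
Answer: $- \frac{1}{119} \approx -0.0084034$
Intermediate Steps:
$S{\left(a \right)} = -119$
$\frac{1}{S{\left(K{\left(-28,8 \right)} \right)}} = \frac{1}{-119} = - \frac{1}{119}$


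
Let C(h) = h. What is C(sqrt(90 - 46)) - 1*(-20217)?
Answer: 20217 + 2*sqrt(11) ≈ 20224.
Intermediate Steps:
C(sqrt(90 - 46)) - 1*(-20217) = sqrt(90 - 46) - 1*(-20217) = sqrt(44) + 20217 = 2*sqrt(11) + 20217 = 20217 + 2*sqrt(11)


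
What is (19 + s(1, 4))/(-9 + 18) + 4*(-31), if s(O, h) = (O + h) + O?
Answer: -1091/9 ≈ -121.22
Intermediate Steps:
s(O, h) = h + 2*O
(19 + s(1, 4))/(-9 + 18) + 4*(-31) = (19 + (4 + 2*1))/(-9 + 18) + 4*(-31) = (19 + (4 + 2))/9 - 124 = (19 + 6)*(⅑) - 124 = 25*(⅑) - 124 = 25/9 - 124 = -1091/9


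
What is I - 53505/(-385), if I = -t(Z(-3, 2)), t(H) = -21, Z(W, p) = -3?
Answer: 12318/77 ≈ 159.97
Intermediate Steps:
I = 21 (I = -1*(-21) = 21)
I - 53505/(-385) = 21 - 53505/(-385) = 21 - 53505*(-1)/385 = 21 - 261*(-41/77) = 21 + 10701/77 = 12318/77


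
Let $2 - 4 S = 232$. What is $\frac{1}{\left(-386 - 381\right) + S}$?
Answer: $- \frac{2}{1649} \approx -0.0012129$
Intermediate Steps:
$S = - \frac{115}{2}$ ($S = \frac{1}{2} - 58 = - \frac{115}{2} \approx -57.5$)
$\frac{1}{\left(-386 - 381\right) + S} = \frac{1}{\left(-386 - 381\right) - \frac{115}{2}} = \frac{1}{-767 - \frac{115}{2}} = \frac{1}{- \frac{1649}{2}} = - \frac{2}{1649}$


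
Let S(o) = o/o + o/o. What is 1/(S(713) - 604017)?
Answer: -1/604015 ≈ -1.6556e-6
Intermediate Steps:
S(o) = 2 (S(o) = 1 + 1 = 2)
1/(S(713) - 604017) = 1/(2 - 604017) = 1/(-604015) = -1/604015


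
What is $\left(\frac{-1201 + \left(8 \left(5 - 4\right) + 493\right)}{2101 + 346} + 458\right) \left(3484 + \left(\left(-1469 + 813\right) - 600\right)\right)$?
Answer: $\frac{2495417928}{2447} \approx 1.0198 \cdot 10^{6}$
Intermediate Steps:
$\left(\frac{-1201 + \left(8 \left(5 - 4\right) + 493\right)}{2101 + 346} + 458\right) \left(3484 + \left(\left(-1469 + 813\right) - 600\right)\right) = \left(\frac{-1201 + \left(8 \cdot 1 + 493\right)}{2447} + 458\right) \left(3484 - 1256\right) = \left(\left(-1201 + \left(8 + 493\right)\right) \frac{1}{2447} + 458\right) \left(3484 - 1256\right) = \left(\left(-1201 + 501\right) \frac{1}{2447} + 458\right) 2228 = \left(\left(-700\right) \frac{1}{2447} + 458\right) 2228 = \left(- \frac{700}{2447} + 458\right) 2228 = \frac{1120026}{2447} \cdot 2228 = \frac{2495417928}{2447}$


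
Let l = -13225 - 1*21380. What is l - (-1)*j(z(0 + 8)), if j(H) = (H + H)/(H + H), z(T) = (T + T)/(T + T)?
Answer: -34604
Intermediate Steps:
z(T) = 1 (z(T) = (2*T)/((2*T)) = (2*T)*(1/(2*T)) = 1)
j(H) = 1 (j(H) = (2*H)/((2*H)) = (2*H)*(1/(2*H)) = 1)
l = -34605 (l = -13225 - 21380 = -34605)
l - (-1)*j(z(0 + 8)) = -34605 - (-1) = -34605 - 1*(-1) = -34605 + 1 = -34604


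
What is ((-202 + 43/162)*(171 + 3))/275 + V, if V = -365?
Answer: -332534/675 ≈ -492.64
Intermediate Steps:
((-202 + 43/162)*(171 + 3))/275 + V = ((-202 + 43/162)*(171 + 3))/275 - 365 = ((-202 + 43*(1/162))*174)*(1/275) - 365 = ((-202 + 43/162)*174)*(1/275) - 365 = -32681/162*174*(1/275) - 365 = -947749/27*1/275 - 365 = -86159/675 - 365 = -332534/675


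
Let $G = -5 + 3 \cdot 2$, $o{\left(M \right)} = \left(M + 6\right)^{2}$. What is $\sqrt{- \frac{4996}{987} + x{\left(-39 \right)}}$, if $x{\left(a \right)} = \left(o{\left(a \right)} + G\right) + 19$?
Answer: $\frac{\sqrt{1075422369}}{987} \approx 33.226$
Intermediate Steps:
$o{\left(M \right)} = \left(6 + M\right)^{2}$
$G = 1$ ($G = -5 + 6 = 1$)
$x{\left(a \right)} = 20 + \left(6 + a\right)^{2}$ ($x{\left(a \right)} = \left(\left(6 + a\right)^{2} + 1\right) + 19 = \left(1 + \left(6 + a\right)^{2}\right) + 19 = 20 + \left(6 + a\right)^{2}$)
$\sqrt{- \frac{4996}{987} + x{\left(-39 \right)}} = \sqrt{- \frac{4996}{987} + \left(20 + \left(6 - 39\right)^{2}\right)} = \sqrt{\left(-4996\right) \frac{1}{987} + \left(20 + \left(-33\right)^{2}\right)} = \sqrt{- \frac{4996}{987} + \left(20 + 1089\right)} = \sqrt{- \frac{4996}{987} + 1109} = \sqrt{\frac{1089587}{987}} = \frac{\sqrt{1075422369}}{987}$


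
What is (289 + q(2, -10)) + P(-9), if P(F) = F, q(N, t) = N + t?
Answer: 272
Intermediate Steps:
(289 + q(2, -10)) + P(-9) = (289 + (2 - 10)) - 9 = (289 - 8) - 9 = 281 - 9 = 272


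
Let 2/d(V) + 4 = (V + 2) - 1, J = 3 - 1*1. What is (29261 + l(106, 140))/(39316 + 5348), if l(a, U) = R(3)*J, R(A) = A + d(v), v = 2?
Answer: 29263/44664 ≈ 0.65518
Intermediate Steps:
J = 2 (J = 3 - 1 = 2)
d(V) = 2/(-3 + V) (d(V) = 2/(-4 + ((V + 2) - 1)) = 2/(-4 + ((2 + V) - 1)) = 2/(-4 + (1 + V)) = 2/(-3 + V))
R(A) = -2 + A (R(A) = A + 2/(-3 + 2) = A + 2/(-1) = A + 2*(-1) = A - 2 = -2 + A)
l(a, U) = 2 (l(a, U) = (-2 + 3)*2 = 1*2 = 2)
(29261 + l(106, 140))/(39316 + 5348) = (29261 + 2)/(39316 + 5348) = 29263/44664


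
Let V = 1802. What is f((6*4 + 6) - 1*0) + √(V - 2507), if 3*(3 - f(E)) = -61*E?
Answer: 613 + I*√705 ≈ 613.0 + 26.552*I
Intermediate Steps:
f(E) = 3 + 61*E/3 (f(E) = 3 - (-61)*E/3 = 3 + 61*E/3)
f((6*4 + 6) - 1*0) + √(V - 2507) = (3 + 61*((6*4 + 6) - 1*0)/3) + √(1802 - 2507) = (3 + 61*((24 + 6) + 0)/3) + √(-705) = (3 + 61*(30 + 0)/3) + I*√705 = (3 + (61/3)*30) + I*√705 = (3 + 610) + I*√705 = 613 + I*√705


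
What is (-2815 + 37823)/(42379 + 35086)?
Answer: 35008/77465 ≈ 0.45192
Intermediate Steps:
(-2815 + 37823)/(42379 + 35086) = 35008/77465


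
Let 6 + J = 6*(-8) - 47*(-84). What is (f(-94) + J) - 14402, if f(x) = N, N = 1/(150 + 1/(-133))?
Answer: -209623959/19949 ≈ -10508.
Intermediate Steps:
N = 133/19949 (N = 1/(150 - 1/133) = 1/(19949/133) = 133/19949 ≈ 0.0066670)
J = 3894 (J = -6 + (6*(-8) - 47*(-84)) = -6 + (-48 + 3948) = -6 + 3900 = 3894)
f(x) = 133/19949
(f(-94) + J) - 14402 = (133/19949 + 3894) - 14402 = 77681539/19949 - 14402 = -209623959/19949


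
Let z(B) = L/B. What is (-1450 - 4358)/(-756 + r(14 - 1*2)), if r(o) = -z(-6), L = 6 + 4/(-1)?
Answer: 17424/2267 ≈ 7.6859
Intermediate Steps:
L = 2 (L = 6 + 4*(-1) = 6 - 4 = 2)
z(B) = 2/B
r(o) = ⅓ (r(o) = -2/(-6) = -2*(-1)/6 = -1*(-⅓) = ⅓)
(-1450 - 4358)/(-756 + r(14 - 1*2)) = (-1450 - 4358)/(-756 + ⅓) = -5808/(-2267/3) = -5808*(-3/2267) = 17424/2267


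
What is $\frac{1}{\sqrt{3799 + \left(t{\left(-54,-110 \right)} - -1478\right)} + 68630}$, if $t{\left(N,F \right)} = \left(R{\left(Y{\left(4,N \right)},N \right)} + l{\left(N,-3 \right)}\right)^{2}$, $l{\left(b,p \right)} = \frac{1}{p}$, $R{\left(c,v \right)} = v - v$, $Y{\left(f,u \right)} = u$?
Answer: $\frac{308835}{21195322303} - \frac{3 \sqrt{47494}}{42390644606} \approx 1.4555 \cdot 10^{-5}$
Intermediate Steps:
$R{\left(c,v \right)} = 0$
$t{\left(N,F \right)} = \frac{1}{9}$ ($t{\left(N,F \right)} = \left(0 + \frac{1}{-3}\right)^{2} = \left(0 - \frac{1}{3}\right)^{2} = \left(- \frac{1}{3}\right)^{2} = \frac{1}{9}$)
$\frac{1}{\sqrt{3799 + \left(t{\left(-54,-110 \right)} - -1478\right)} + 68630} = \frac{1}{\sqrt{3799 + \left(\frac{1}{9} - -1478\right)} + 68630} = \frac{1}{\sqrt{3799 + \left(\frac{1}{9} + 1478\right)} + 68630} = \frac{1}{\sqrt{3799 + \frac{13303}{9}} + 68630} = \frac{1}{\sqrt{\frac{47494}{9}} + 68630} = \frac{1}{\frac{\sqrt{47494}}{3} + 68630} = \frac{1}{68630 + \frac{\sqrt{47494}}{3}}$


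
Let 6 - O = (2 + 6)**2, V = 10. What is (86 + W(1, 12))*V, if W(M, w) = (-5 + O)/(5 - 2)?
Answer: 650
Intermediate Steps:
O = -58 (O = 6 - (2 + 6)**2 = 6 - 1*8**2 = 6 - 1*64 = 6 - 64 = -58)
W(M, w) = -21 (W(M, w) = (-5 - 58)/(5 - 2) = -63/3 = -63*1/3 = -21)
(86 + W(1, 12))*V = (86 - 21)*10 = 65*10 = 650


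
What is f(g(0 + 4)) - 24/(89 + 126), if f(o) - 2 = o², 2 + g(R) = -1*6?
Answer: 14166/215 ≈ 65.888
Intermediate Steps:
g(R) = -8 (g(R) = -2 - 1*6 = -2 - 6 = -8)
f(o) = 2 + o²
f(g(0 + 4)) - 24/(89 + 126) = (2 + (-8)²) - 24/(89 + 126) = (2 + 64) - 24/215 = 66 + (1/215)*(-24) = 66 - 24/215 = 14166/215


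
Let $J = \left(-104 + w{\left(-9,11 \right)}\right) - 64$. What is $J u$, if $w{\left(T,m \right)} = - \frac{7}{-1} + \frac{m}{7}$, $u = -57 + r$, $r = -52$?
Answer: $\frac{121644}{7} \approx 17378.0$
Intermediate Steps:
$u = -109$ ($u = -57 - 52 = -109$)
$w{\left(T,m \right)} = 7 + \frac{m}{7}$ ($w{\left(T,m \right)} = \left(-7\right) \left(-1\right) + m \frac{1}{7} = 7 + \frac{m}{7}$)
$J = - \frac{1116}{7}$ ($J = \left(-104 + \left(7 + \frac{1}{7} \cdot 11\right)\right) - 64 = \left(-104 + \left(7 + \frac{11}{7}\right)\right) - 64 = \left(-104 + \frac{60}{7}\right) - 64 = - \frac{668}{7} - 64 = - \frac{1116}{7} \approx -159.43$)
$J u = \left(- \frac{1116}{7}\right) \left(-109\right) = \frac{121644}{7}$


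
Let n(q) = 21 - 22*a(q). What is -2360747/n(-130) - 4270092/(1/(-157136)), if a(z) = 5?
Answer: 59717683070315/89 ≈ 6.7098e+11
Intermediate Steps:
n(q) = -89 (n(q) = 21 - 22*5 = 21 - 110 = -89)
-2360747/n(-130) - 4270092/(1/(-157136)) = -2360747/(-89) - 4270092/(1/(-157136)) = -2360747*(-1/89) - 4270092/(-1/157136) = 2360747/89 - 4270092*(-157136) = 2360747/89 + 670985176512 = 59717683070315/89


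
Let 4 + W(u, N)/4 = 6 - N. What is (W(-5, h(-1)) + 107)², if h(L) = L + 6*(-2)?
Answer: 27889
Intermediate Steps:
h(L) = -12 + L (h(L) = L - 12 = -12 + L)
W(u, N) = 8 - 4*N (W(u, N) = -16 + 4*(6 - N) = -16 + (24 - 4*N) = 8 - 4*N)
(W(-5, h(-1)) + 107)² = ((8 - 4*(-12 - 1)) + 107)² = ((8 - 4*(-13)) + 107)² = ((8 + 52) + 107)² = (60 + 107)² = 167² = 27889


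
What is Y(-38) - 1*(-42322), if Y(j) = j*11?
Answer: 41904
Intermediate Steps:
Y(j) = 11*j
Y(-38) - 1*(-42322) = 11*(-38) - 1*(-42322) = -418 + 42322 = 41904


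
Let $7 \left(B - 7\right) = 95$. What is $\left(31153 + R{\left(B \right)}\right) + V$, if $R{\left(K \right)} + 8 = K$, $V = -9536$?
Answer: $\frac{151407}{7} \approx 21630.0$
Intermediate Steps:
$B = \frac{144}{7}$ ($B = 7 + \frac{1}{7} \cdot 95 = 7 + \frac{95}{7} = \frac{144}{7} \approx 20.571$)
$R{\left(K \right)} = -8 + K$
$\left(31153 + R{\left(B \right)}\right) + V = \left(31153 + \left(-8 + \frac{144}{7}\right)\right) - 9536 = \left(31153 + \frac{88}{7}\right) - 9536 = \frac{218159}{7} - 9536 = \frac{151407}{7}$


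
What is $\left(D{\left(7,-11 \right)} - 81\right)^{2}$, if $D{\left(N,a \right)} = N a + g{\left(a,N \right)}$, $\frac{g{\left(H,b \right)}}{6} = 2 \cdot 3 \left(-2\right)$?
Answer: $52900$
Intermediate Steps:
$g{\left(H,b \right)} = -72$ ($g{\left(H,b \right)} = 6 \cdot 2 \cdot 3 \left(-2\right) = 6 \cdot 6 \left(-2\right) = 6 \left(-12\right) = -72$)
$D{\left(N,a \right)} = -72 + N a$ ($D{\left(N,a \right)} = N a - 72 = -72 + N a$)
$\left(D{\left(7,-11 \right)} - 81\right)^{2} = \left(\left(-72 + 7 \left(-11\right)\right) - 81\right)^{2} = \left(\left(-72 - 77\right) - 81\right)^{2} = \left(-149 - 81\right)^{2} = \left(-230\right)^{2} = 52900$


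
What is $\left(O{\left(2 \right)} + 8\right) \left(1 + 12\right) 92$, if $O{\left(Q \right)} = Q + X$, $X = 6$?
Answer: $19136$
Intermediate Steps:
$O{\left(Q \right)} = 6 + Q$ ($O{\left(Q \right)} = Q + 6 = 6 + Q$)
$\left(O{\left(2 \right)} + 8\right) \left(1 + 12\right) 92 = \left(\left(6 + 2\right) + 8\right) \left(1 + 12\right) 92 = \left(8 + 8\right) 13 \cdot 92 = 16 \cdot 13 \cdot 92 = 208 \cdot 92 = 19136$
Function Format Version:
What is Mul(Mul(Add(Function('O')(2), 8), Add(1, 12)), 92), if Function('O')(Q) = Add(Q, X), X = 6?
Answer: 19136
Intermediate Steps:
Function('O')(Q) = Add(6, Q) (Function('O')(Q) = Add(Q, 6) = Add(6, Q))
Mul(Mul(Add(Function('O')(2), 8), Add(1, 12)), 92) = Mul(Mul(Add(Add(6, 2), 8), Add(1, 12)), 92) = Mul(Mul(Add(8, 8), 13), 92) = Mul(Mul(16, 13), 92) = Mul(208, 92) = 19136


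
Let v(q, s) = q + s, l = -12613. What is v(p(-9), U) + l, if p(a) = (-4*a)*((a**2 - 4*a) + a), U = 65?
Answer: -8660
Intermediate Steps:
p(a) = -4*a*(a**2 - 3*a) (p(a) = (-4*a)*(a**2 - 3*a) = -4*a*(a**2 - 3*a))
v(p(-9), U) + l = (4*(-9)**2*(3 - 1*(-9)) + 65) - 12613 = (4*81*(3 + 9) + 65) - 12613 = (4*81*12 + 65) - 12613 = (3888 + 65) - 12613 = 3953 - 12613 = -8660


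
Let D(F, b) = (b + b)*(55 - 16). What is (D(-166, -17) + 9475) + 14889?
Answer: 23038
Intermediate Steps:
D(F, b) = 78*b (D(F, b) = (2*b)*39 = 78*b)
(D(-166, -17) + 9475) + 14889 = (78*(-17) + 9475) + 14889 = (-1326 + 9475) + 14889 = 8149 + 14889 = 23038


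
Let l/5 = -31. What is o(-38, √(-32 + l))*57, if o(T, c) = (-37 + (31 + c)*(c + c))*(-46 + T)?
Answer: 1967868 - 296856*I*√187 ≈ 1.9679e+6 - 4.0594e+6*I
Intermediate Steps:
l = -155 (l = 5*(-31) = -155)
o(T, c) = (-46 + T)*(-37 + 2*c*(31 + c)) (o(T, c) = (-37 + (31 + c)*(2*c))*(-46 + T) = (-37 + 2*c*(31 + c))*(-46 + T) = (-46 + T)*(-37 + 2*c*(31 + c)))
o(-38, √(-32 + l))*57 = (1702 - 2852*√(-32 - 155) - 92*(√(-32 - 155))² - 37*(-38) + 2*(-38)*(√(-32 - 155))² + 62*(-38)*√(-32 - 155))*57 = (1702 - 2852*I*√187 - 92*(√(-187))² + 1406 + 2*(-38)*(√(-187))² + 62*(-38)*√(-187))*57 = (1702 - 2852*I*√187 - 92*(I*√187)² + 1406 + 2*(-38)*(I*√187)² + 62*(-38)*(I*√187))*57 = (1702 - 2852*I*√187 - 92*(-187) + 1406 + 2*(-38)*(-187) - 2356*I*√187)*57 = (1702 - 2852*I*√187 + 17204 + 1406 + 14212 - 2356*I*√187)*57 = (34524 - 5208*I*√187)*57 = 1967868 - 296856*I*√187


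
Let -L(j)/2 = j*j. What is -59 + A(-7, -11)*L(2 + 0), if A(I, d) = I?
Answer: -3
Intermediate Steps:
L(j) = -2*j² (L(j) = -2*j*j = -2*j²)
-59 + A(-7, -11)*L(2 + 0) = -59 - (-14)*(2 + 0)² = -59 - (-14)*2² = -59 - (-14)*4 = -59 - 7*(-8) = -59 + 56 = -3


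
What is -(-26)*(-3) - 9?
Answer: -87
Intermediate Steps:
-(-26)*(-3) - 9 = -13*6 - 9 = -78 - 9 = -87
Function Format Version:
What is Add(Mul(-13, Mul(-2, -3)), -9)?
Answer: -87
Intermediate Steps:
Add(Mul(-13, Mul(-2, -3)), -9) = Add(Mul(-13, 6), -9) = Add(-78, -9) = -87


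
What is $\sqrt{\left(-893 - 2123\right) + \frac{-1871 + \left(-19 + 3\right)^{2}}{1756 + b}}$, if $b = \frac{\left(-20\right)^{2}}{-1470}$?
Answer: $\frac{i \sqrt{50240374352671}}{129046} \approx 54.927 i$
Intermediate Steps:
$b = - \frac{40}{147}$ ($b = 400 \left(- \frac{1}{1470}\right) = - \frac{40}{147} \approx -0.27211$)
$\sqrt{\left(-893 - 2123\right) + \frac{-1871 + \left(-19 + 3\right)^{2}}{1756 + b}} = \sqrt{\left(-893 - 2123\right) + \frac{-1871 + \left(-19 + 3\right)^{2}}{1756 - \frac{40}{147}}} = \sqrt{-3016 + \frac{-1871 + \left(-16\right)^{2}}{\frac{258092}{147}}} = \sqrt{-3016 + \left(-1871 + 256\right) \frac{147}{258092}} = \sqrt{-3016 - \frac{237405}{258092}} = \sqrt{- \frac{778642877}{258092}} = \frac{i \sqrt{50240374352671}}{129046}$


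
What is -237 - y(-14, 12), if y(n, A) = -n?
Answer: -251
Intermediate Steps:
-237 - y(-14, 12) = -237 - (-1)*(-14) = -237 - 1*14 = -237 - 14 = -251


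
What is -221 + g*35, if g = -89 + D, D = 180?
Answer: 2964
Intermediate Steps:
g = 91 (g = -89 + 180 = 91)
-221 + g*35 = -221 + 91*35 = -221 + 3185 = 2964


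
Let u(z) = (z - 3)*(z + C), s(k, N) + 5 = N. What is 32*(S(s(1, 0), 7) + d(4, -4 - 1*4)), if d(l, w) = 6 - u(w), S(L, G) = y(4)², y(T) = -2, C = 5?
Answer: -736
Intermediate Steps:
s(k, N) = -5 + N
u(z) = (-3 + z)*(5 + z) (u(z) = (z - 3)*(z + 5) = (-3 + z)*(5 + z))
S(L, G) = 4 (S(L, G) = (-2)² = 4)
d(l, w) = 21 - w² - 2*w (d(l, w) = 6 - (-15 + w² + 2*w) = 6 + (15 - w² - 2*w) = 21 - w² - 2*w)
32*(S(s(1, 0), 7) + d(4, -4 - 1*4)) = 32*(4 + (21 - (-4 - 1*4)² - 2*(-4 - 1*4))) = 32*(4 + (21 - (-4 - 4)² - 2*(-4 - 4))) = 32*(4 + (21 - 1*(-8)² - 2*(-8))) = 32*(4 + (21 - 1*64 + 16)) = 32*(4 + (21 - 64 + 16)) = 32*(4 - 27) = 32*(-23) = -736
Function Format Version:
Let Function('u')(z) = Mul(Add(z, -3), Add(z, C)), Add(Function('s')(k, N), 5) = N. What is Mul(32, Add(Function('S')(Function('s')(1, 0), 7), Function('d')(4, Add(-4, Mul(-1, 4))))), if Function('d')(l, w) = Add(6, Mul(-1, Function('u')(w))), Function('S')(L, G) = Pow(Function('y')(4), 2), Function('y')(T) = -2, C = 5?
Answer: -736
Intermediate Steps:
Function('s')(k, N) = Add(-5, N)
Function('u')(z) = Mul(Add(-3, z), Add(5, z)) (Function('u')(z) = Mul(Add(z, -3), Add(z, 5)) = Mul(Add(-3, z), Add(5, z)))
Function('S')(L, G) = 4 (Function('S')(L, G) = Pow(-2, 2) = 4)
Function('d')(l, w) = Add(21, Mul(-1, Pow(w, 2)), Mul(-2, w)) (Function('d')(l, w) = Add(6, Mul(-1, Add(-15, Pow(w, 2), Mul(2, w)))) = Add(6, Add(15, Mul(-1, Pow(w, 2)), Mul(-2, w))) = Add(21, Mul(-1, Pow(w, 2)), Mul(-2, w)))
Mul(32, Add(Function('S')(Function('s')(1, 0), 7), Function('d')(4, Add(-4, Mul(-1, 4))))) = Mul(32, Add(4, Add(21, Mul(-1, Pow(Add(-4, Mul(-1, 4)), 2)), Mul(-2, Add(-4, Mul(-1, 4)))))) = Mul(32, Add(4, Add(21, Mul(-1, Pow(Add(-4, -4), 2)), Mul(-2, Add(-4, -4))))) = Mul(32, Add(4, Add(21, Mul(-1, Pow(-8, 2)), Mul(-2, -8)))) = Mul(32, Add(4, Add(21, Mul(-1, 64), 16))) = Mul(32, Add(4, Add(21, -64, 16))) = Mul(32, Add(4, -27)) = Mul(32, -23) = -736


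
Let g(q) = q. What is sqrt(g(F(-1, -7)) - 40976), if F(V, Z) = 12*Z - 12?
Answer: 4*I*sqrt(2567) ≈ 202.66*I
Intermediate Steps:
F(V, Z) = -12 + 12*Z
sqrt(g(F(-1, -7)) - 40976) = sqrt((-12 + 12*(-7)) - 40976) = sqrt((-12 - 84) - 40976) = sqrt(-96 - 40976) = sqrt(-41072) = 4*I*sqrt(2567)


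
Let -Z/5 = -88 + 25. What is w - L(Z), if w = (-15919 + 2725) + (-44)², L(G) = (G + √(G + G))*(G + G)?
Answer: -209708 - 1890*√70 ≈ -2.2552e+5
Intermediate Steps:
Z = 315 (Z = -5*(-88 + 25) = -5*(-63) = 315)
L(G) = 2*G*(G + √2*√G) (L(G) = (G + √(2*G))*(2*G) = (G + √2*√G)*(2*G) = 2*G*(G + √2*√G))
w = -11258 (w = -13194 + 1936 = -11258)
w - L(Z) = -11258 - (2*315² + 2*√2*315^(3/2)) = -11258 - (2*99225 + 2*√2*(945*√35)) = -11258 - (198450 + 1890*√70) = -11258 + (-198450 - 1890*√70) = -209708 - 1890*√70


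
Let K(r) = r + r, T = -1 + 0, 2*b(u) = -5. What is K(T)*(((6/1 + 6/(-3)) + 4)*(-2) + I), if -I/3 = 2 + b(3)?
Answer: 29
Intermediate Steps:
b(u) = -5/2 (b(u) = (½)*(-5) = -5/2)
T = -1
K(r) = 2*r
I = 3/2 (I = -3*(2 - 5/2) = -3*(-½) = 3/2 ≈ 1.5000)
K(T)*(((6/1 + 6/(-3)) + 4)*(-2) + I) = (2*(-1))*(((6/1 + 6/(-3)) + 4)*(-2) + 3/2) = -2*(((6*1 + 6*(-⅓)) + 4)*(-2) + 3/2) = -2*(((6 - 2) + 4)*(-2) + 3/2) = -2*((4 + 4)*(-2) + 3/2) = -2*(8*(-2) + 3/2) = -2*(-16 + 3/2) = -2*(-29/2) = 29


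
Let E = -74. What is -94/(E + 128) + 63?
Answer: 1654/27 ≈ 61.259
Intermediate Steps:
-94/(E + 128) + 63 = -94/(-74 + 128) + 63 = -94/54 + 63 = (1/54)*(-94) + 63 = -47/27 + 63 = 1654/27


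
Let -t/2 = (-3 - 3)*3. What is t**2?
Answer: 1296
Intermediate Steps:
t = 36 (t = -2*(-3 - 3)*3 = -(-12)*3 = -2*(-18) = 36)
t**2 = 36**2 = 1296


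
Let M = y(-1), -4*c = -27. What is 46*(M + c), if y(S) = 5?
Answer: 1081/2 ≈ 540.50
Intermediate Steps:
c = 27/4 (c = -¼*(-27) = 27/4 ≈ 6.7500)
M = 5
46*(M + c) = 46*(5 + 27/4) = 46*(47/4) = 1081/2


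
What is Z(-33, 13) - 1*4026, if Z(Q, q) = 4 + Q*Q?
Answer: -2933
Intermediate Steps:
Z(Q, q) = 4 + Q²
Z(-33, 13) - 1*4026 = (4 + (-33)²) - 1*4026 = (4 + 1089) - 4026 = 1093 - 4026 = -2933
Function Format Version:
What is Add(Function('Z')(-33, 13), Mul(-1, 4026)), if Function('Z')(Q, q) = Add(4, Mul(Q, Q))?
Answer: -2933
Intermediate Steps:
Function('Z')(Q, q) = Add(4, Pow(Q, 2))
Add(Function('Z')(-33, 13), Mul(-1, 4026)) = Add(Add(4, Pow(-33, 2)), Mul(-1, 4026)) = Add(Add(4, 1089), -4026) = Add(1093, -4026) = -2933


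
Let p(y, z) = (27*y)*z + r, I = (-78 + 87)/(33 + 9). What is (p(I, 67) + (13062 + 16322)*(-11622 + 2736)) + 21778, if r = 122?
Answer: -3655175109/14 ≈ -2.6108e+8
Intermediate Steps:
I = 3/14 (I = 9/42 = 9*(1/42) = 3/14 ≈ 0.21429)
p(y, z) = 122 + 27*y*z (p(y, z) = (27*y)*z + 122 = 27*y*z + 122 = 122 + 27*y*z)
(p(I, 67) + (13062 + 16322)*(-11622 + 2736)) + 21778 = ((122 + 27*(3/14)*67) + (13062 + 16322)*(-11622 + 2736)) + 21778 = ((122 + 5427/14) + 29384*(-8886)) + 21778 = (7135/14 - 261106224) + 21778 = -3655480001/14 + 21778 = -3655175109/14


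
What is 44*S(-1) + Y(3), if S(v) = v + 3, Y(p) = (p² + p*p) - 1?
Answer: 105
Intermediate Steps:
Y(p) = -1 + 2*p² (Y(p) = (p² + p²) - 1 = 2*p² - 1 = -1 + 2*p²)
S(v) = 3 + v
44*S(-1) + Y(3) = 44*(3 - 1) + (-1 + 2*3²) = 44*2 + (-1 + 2*9) = 88 + (-1 + 18) = 88 + 17 = 105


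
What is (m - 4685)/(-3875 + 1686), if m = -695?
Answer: 5380/2189 ≈ 2.4577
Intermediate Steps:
(m - 4685)/(-3875 + 1686) = (-695 - 4685)/(-3875 + 1686) = -5380/(-2189) = -5380*(-1/2189) = 5380/2189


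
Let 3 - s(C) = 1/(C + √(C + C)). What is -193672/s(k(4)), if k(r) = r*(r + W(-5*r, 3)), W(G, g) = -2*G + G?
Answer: -5224495872/80641 + 1549376*√3/80641 ≈ -64754.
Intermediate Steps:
W(G, g) = -G
k(r) = 6*r² (k(r) = r*(r - (-5)*r) = r*(r + 5*r) = r*(6*r) = 6*r²)
s(C) = 3 - 1/(C + √2*√C) (s(C) = 3 - 1/(C + √(C + C)) = 3 - 1/(C + √(2*C)) = 3 - 1/(C + √2*√C))
-193672/s(k(4)) = -193672*(6*4² + √2*√(6*4²))/(-1 + 3*(6*4²) + 3*√2*√(6*4²)) = -193672*(6*16 + √2*√(6*16))/(-1 + 3*(6*16) + 3*√2*√(6*16)) = -193672*(96 + √2*√96)/(-1 + 3*96 + 3*√2*√96) = -193672*(96 + √2*(4*√6))/(-1 + 288 + 3*√2*(4*√6)) = -193672*(96 + 8*√3)/(-1 + 288 + 24*√3) = -193672*(96 + 8*√3)/(287 + 24*√3)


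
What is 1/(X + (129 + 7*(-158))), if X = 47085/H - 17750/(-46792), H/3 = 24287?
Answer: -568218652/554566875659 ≈ -0.0010246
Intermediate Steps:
H = 72861 (H = 3*24287 = 72861)
X = 582747345/568218652 (X = 47085/72861 - 17750/(-46792) = 47085*(1/72861) - 17750*(-1/46792) = 15695/24287 + 8875/23396 = 582747345/568218652 ≈ 1.0256)
1/(X + (129 + 7*(-158))) = 1/(582747345/568218652 + (129 + 7*(-158))) = 1/(582747345/568218652 + (129 - 1106)) = 1/(582747345/568218652 - 977) = 1/(-554566875659/568218652) = -568218652/554566875659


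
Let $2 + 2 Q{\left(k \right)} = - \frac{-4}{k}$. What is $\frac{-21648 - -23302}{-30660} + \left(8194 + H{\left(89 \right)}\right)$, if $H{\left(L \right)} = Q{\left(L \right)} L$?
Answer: $\frac{124279483}{15330} \approx 8106.9$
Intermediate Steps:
$Q{\left(k \right)} = -1 + \frac{2}{k}$ ($Q{\left(k \right)} = -1 + \frac{\left(-1\right) \left(- \frac{4}{k}\right)}{2} = -1 + \frac{4 \frac{1}{k}}{2} = -1 + \frac{2}{k}$)
$H{\left(L \right)} = 2 - L$ ($H{\left(L \right)} = \frac{2 - L}{L} L = 2 - L$)
$\frac{-21648 - -23302}{-30660} + \left(8194 + H{\left(89 \right)}\right) = \frac{-21648 - -23302}{-30660} + \left(8194 + \left(2 - 89\right)\right) = \left(-21648 + 23302\right) \left(- \frac{1}{30660}\right) + \left(8194 + \left(2 - 89\right)\right) = 1654 \left(- \frac{1}{30660}\right) + \left(8194 - 87\right) = - \frac{827}{15330} + 8107 = \frac{124279483}{15330}$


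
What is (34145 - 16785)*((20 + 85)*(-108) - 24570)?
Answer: -623397600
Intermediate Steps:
(34145 - 16785)*((20 + 85)*(-108) - 24570) = 17360*(105*(-108) - 24570) = 17360*(-11340 - 24570) = 17360*(-35910) = -623397600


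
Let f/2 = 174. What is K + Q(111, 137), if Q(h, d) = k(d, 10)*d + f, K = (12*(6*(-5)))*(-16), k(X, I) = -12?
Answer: 4464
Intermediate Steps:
K = 5760 (K = (12*(-30))*(-16) = -360*(-16) = 5760)
f = 348 (f = 2*174 = 348)
Q(h, d) = 348 - 12*d (Q(h, d) = -12*d + 348 = 348 - 12*d)
K + Q(111, 137) = 5760 + (348 - 12*137) = 5760 + (348 - 1644) = 5760 - 1296 = 4464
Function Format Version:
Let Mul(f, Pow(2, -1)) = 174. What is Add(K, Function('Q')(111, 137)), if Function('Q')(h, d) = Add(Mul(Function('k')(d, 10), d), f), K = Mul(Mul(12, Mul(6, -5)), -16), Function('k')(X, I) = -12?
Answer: 4464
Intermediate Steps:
K = 5760 (K = Mul(Mul(12, -30), -16) = Mul(-360, -16) = 5760)
f = 348 (f = Mul(2, 174) = 348)
Function('Q')(h, d) = Add(348, Mul(-12, d)) (Function('Q')(h, d) = Add(Mul(-12, d), 348) = Add(348, Mul(-12, d)))
Add(K, Function('Q')(111, 137)) = Add(5760, Add(348, Mul(-12, 137))) = Add(5760, Add(348, -1644)) = Add(5760, -1296) = 4464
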